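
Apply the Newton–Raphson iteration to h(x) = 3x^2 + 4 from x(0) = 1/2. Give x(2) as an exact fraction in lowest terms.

h'(x) = 6x.
h(1/2) = 19/4, h'(1/2) = 3, so x(1) = (1/2) - (19/4)/3 = -13/12.
h(-13/12) = 361/48, h'(-13/12) = -13/2, so x(2) = (-13/12) - (361/48)/(-13/2) = 23/312.

23/312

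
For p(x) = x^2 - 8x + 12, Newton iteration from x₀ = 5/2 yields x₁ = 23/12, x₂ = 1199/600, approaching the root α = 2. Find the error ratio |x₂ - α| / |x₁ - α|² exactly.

6/25

x₁ - α = 23/12 - 2 = -1/12, so |x₁ - α| = 1/12.
x₂ - α = 1199/600 - 2 = -1/600, so |x₂ - α| = 1/600.
|x₁ - α|² = 1/144.
Ratio = (1/600) / (1/144) = 6/25.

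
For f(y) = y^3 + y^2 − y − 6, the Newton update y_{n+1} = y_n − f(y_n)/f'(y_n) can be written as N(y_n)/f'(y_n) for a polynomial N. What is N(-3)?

f'(y) = 3y^2 + 2y − 1.
N(y) = y·f'(y) − f(y) = y·(3y^2 + 2y − 1) − (y^3 + y^2 − y − 6) = 2y^3 + y^2 + 6.
N(-3) = −39.

−39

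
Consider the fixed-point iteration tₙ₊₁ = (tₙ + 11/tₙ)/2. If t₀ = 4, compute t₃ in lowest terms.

t₁ = (4 + 11/4)/2 = 27/8.
t₂ = (27/8 + 11/(27/8))/2 = 1433/432.
t₃ = (1433/432 + 11/(1433/432))/2 = 4106353/1238112.

4106353/1238112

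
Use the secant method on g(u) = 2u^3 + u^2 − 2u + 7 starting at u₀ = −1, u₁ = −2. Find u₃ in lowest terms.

g(−1) = 8, g(−2) = −1. u₂ = (−2) − (−1)·((−2) − (−1))/((−1) − 8) = −17/9.
g(−2) = −1, g(−17/9) = 632/729. u₃ = (−17/9) − (632/729)·((−17/9) − (−2))/((632/729) − (−1)) = −2641/1361.

−2641/1361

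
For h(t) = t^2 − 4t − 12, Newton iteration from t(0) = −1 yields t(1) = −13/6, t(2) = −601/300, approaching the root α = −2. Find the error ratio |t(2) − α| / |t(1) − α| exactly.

1/50

t(1) − α = −13/6 − (−2) = −13/6 + 2 = −1/6, so |t(1) − α| = 1/6.
t(2) − α = −601/300 − (−2) = −601/300 + 2 = −1/300, so |t(2) − α| = 1/300.
Ratio = (1/300) / (1/6) = 1/50.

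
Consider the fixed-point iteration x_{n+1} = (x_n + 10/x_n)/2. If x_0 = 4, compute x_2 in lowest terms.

329/104

x_1 = (4 + 10/4)/2 = 13/4.
x_2 = (13/4 + 10/(13/4))/2 = 329/104.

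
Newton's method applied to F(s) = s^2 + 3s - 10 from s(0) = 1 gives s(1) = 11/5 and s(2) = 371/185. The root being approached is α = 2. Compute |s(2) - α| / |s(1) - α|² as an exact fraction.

s(1) - α = 11/5 - 2 = 1/5, so |s(1) - α| = 1/5.
s(2) - α = 371/185 - 2 = 1/185, so |s(2) - α| = 1/185.
|s(1) - α|² = 1/25.
Ratio = (1/185) / (1/25) = 5/37.

5/37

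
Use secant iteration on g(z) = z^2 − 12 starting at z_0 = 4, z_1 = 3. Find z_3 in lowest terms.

52/15

g(4) = 4, g(3) = −3. z_2 = 3 − (−3)·(3 − 4)/((−3) − 4) = 24/7.
g(3) = −3, g(24/7) = −12/49. z_3 = (24/7) − (−12/49)·((24/7) − 3)/((−12/49) − (−3)) = 52/15.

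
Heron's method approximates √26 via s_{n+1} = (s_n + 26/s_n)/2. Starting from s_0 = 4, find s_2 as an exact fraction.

s_1 = (4 + 26/4)/2 = 21/4.
s_2 = (21/4 + 26/(21/4))/2 = 857/168.

857/168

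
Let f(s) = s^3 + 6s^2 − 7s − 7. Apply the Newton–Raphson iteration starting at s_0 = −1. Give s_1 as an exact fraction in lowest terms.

−11/16

f'(s) = 3s^2 + 12s − 7.
f(−1) = 5, f'(−1) = −16, so s_1 = (−1) − 5/(−16) = −11/16.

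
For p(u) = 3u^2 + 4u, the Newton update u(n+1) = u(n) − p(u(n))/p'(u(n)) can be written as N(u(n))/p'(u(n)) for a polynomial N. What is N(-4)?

48

p'(u) = 6u + 4.
N(u) = u·p'(u) − p(u) = u·(6u + 4) − (3u^2 + 4u) = 3u^2.
N(-4) = 48.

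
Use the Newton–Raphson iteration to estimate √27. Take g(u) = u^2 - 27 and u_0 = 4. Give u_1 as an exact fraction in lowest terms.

g'(u) = 2u.
g(4) = -11, g'(4) = 8, so u_1 = 4 - (-11)/8 = 43/8.

43/8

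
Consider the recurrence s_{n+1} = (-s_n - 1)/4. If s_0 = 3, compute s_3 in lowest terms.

s_1 = (-3 - 1)/4 = -1.
s_2 = (-(-1) - 1)/4 = 0.
s_3 = (-0 - 1)/4 = -1/4.

-1/4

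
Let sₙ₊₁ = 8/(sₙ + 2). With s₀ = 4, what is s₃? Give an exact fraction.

20/11

s₁ = 8/(4 + 2) = 4/3.
s₂ = 8/(4/3 + 2) = 12/5.
s₃ = 8/(12/5 + 2) = 20/11.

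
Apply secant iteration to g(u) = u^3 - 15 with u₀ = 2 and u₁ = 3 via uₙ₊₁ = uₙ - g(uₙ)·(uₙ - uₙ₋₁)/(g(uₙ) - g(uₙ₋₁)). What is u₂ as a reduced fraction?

45/19

g(2) = -7, g(3) = 12. u₂ = 3 - 12·(3 - 2)/(12 - (-7)) = 45/19.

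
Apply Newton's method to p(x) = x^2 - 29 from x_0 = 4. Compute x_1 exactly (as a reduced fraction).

p'(x) = 2x.
p(4) = -13, p'(4) = 8, so x_1 = 4 - (-13)/8 = 45/8.

45/8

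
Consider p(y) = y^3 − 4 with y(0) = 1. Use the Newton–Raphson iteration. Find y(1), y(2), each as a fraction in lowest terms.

p'(y) = 3y^2.
p(1) = −3, p'(1) = 3, so y(1) = 1 − (−3)/3 = 2.
p(2) = 4, p'(2) = 12, so y(2) = 2 − 4/12 = 5/3.

y(1) = 2, y(2) = 5/3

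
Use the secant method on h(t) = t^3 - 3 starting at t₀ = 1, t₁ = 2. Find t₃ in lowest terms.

561/403

h(1) = -2, h(2) = 5. t₂ = 2 - 5·(2 - 1)/(5 - (-2)) = 9/7.
h(2) = 5, h(9/7) = -300/343. t₃ = (9/7) - (-300/343)·((9/7) - 2)/((-300/343) - 5) = 561/403.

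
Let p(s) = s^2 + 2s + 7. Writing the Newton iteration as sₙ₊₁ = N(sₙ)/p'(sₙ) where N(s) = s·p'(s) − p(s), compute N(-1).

p'(s) = 2s + 2.
N(s) = s·p'(s) − p(s) = s·(2s + 2) − (s^2 + 2s + 7) = s^2 − 7.
N(-1) = −6.

−6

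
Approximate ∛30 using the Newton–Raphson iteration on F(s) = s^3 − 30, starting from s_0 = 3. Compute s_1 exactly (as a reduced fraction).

28/9

F'(s) = 3s^2.
F(3) = −3, F'(3) = 27, so s_1 = 3 − (−3)/27 = 28/9.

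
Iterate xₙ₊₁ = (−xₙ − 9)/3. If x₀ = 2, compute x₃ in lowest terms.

−65/27

x₁ = (−2 − 9)/3 = −11/3.
x₂ = (−(−11/3) − 9)/3 = −16/9.
x₃ = (−(−16/9) − 9)/3 = −65/27.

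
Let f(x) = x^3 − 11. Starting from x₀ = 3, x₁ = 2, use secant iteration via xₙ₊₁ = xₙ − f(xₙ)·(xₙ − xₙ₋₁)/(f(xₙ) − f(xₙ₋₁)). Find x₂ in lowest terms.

f(3) = 16, f(2) = −3. x₂ = 2 − (−3)·(2 − 3)/((−3) − 16) = 41/19.

41/19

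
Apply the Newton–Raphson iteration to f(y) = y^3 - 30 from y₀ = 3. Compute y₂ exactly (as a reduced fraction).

32887/10584

f'(y) = 3y^2.
f(3) = -3, f'(3) = 27, so y₁ = 3 - (-3)/27 = 28/9.
f(28/9) = 82/729, f'(28/9) = 784/27, so y₂ = (28/9) - (82/729)/(784/27) = 32887/10584.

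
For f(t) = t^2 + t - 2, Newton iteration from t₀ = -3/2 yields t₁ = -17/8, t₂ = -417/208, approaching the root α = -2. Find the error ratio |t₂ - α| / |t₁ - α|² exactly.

4/13

t₁ - α = -17/8 - (-2) = -17/8 + 2 = -1/8, so |t₁ - α| = 1/8.
t₂ - α = -417/208 - (-2) = -417/208 + 2 = -1/208, so |t₂ - α| = 1/208.
|t₁ - α|² = 1/64.
Ratio = (1/208) / (1/64) = 4/13.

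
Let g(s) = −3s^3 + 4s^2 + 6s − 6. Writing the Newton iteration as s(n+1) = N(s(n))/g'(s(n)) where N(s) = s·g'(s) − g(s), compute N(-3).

g'(s) = −9s^2 + 8s + 6.
N(s) = s·g'(s) − g(s) = s·(−9s^2 + 8s + 6) − (−3s^3 + 4s^2 + 6s − 6) = −6s^3 + 4s^2 + 6.
N(-3) = 204.

204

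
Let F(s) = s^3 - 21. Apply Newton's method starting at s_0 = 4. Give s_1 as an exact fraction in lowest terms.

F'(s) = 3s^2.
F(4) = 43, F'(4) = 48, so s_1 = 4 - 43/48 = 149/48.

149/48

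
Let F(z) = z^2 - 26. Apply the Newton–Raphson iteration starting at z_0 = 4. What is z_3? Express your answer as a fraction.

F'(z) = 2z.
F(4) = -10, F'(4) = 8, so z_1 = 4 - (-10)/8 = 21/4.
F(21/4) = 25/16, F'(21/4) = 21/2, so z_2 = (21/4) - (25/16)/(21/2) = 857/168.
F(857/168) = 625/28224, F'(857/168) = 857/84, so z_3 = (857/168) - (625/28224)/(857/84) = 1468273/287952.

1468273/287952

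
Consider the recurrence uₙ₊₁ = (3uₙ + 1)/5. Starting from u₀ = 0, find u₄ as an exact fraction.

272/625

u₁ = (3·0 + 1)/5 = 1/5.
u₂ = (3·(1/5) + 1)/5 = 8/25.
u₃ = (3·(8/25) + 1)/5 = 49/125.
u₄ = (3·(49/125) + 1)/5 = 272/625.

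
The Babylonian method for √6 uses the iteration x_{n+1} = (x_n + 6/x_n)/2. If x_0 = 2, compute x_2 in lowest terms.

49/20

x_1 = (2 + 6/2)/2 = 5/2.
x_2 = (5/2 + 6/(5/2))/2 = 49/20.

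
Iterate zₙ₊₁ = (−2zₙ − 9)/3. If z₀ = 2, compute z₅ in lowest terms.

−559/243

z₁ = (−2·2 − 9)/3 = −13/3.
z₂ = (−2·(−13/3) − 9)/3 = −1/9.
z₃ = (−2·(−1/9) − 9)/3 = −79/27.
z₄ = (−2·(−79/27) − 9)/3 = −85/81.
z₅ = (−2·(−85/81) − 9)/3 = −559/243.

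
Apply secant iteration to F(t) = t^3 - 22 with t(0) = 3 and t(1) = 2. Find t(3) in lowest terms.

F(3) = 5, F(2) = -14. t(2) = 2 - (-14)·(2 - 3)/((-14) - 5) = 52/19.
F(2) = -14, F(52/19) = -10290/6859. t(3) = (52/19) - (-10290/6859)·((52/19) - 2)/((-10290/6859) - (-14)) = 8651/3062.

8651/3062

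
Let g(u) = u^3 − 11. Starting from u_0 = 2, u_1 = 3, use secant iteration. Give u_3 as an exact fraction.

16025/7267

g(2) = −3, g(3) = 16. u_2 = 3 − 16·(3 − 2)/(16 − (−3)) = 41/19.
g(3) = 16, g(41/19) = −6528/6859. u_3 = (41/19) − (−6528/6859)·((41/19) − 3)/((−6528/6859) − 16) = 16025/7267.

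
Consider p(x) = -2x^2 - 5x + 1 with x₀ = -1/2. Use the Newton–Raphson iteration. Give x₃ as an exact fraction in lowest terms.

p'(x) = -4x - 5.
p(-1/2) = 3, p'(-1/2) = -3, so x₁ = (-1/2) - 3/(-3) = 1/2.
p(1/2) = -2, p'(1/2) = -7, so x₂ = (1/2) - (-2)/(-7) = 3/14.
p(3/14) = -8/49, p'(3/14) = -41/7, so x₃ = (3/14) - (-8/49)/(-41/7) = 107/574.

107/574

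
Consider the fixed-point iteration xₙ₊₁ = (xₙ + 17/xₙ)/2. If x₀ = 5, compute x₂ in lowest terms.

x₁ = (5 + 17/5)/2 = 21/5.
x₂ = (21/5 + 17/(21/5))/2 = 433/105.

433/105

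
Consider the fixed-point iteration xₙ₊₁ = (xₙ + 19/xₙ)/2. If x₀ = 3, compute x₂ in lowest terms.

x₁ = (3 + 19/3)/2 = 14/3.
x₂ = (14/3 + 19/(14/3))/2 = 367/84.

367/84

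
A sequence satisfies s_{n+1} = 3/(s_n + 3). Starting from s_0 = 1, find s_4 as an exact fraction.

19/24

s_1 = 3/(1 + 3) = 3/4.
s_2 = 3/(3/4 + 3) = 4/5.
s_3 = 3/(4/5 + 3) = 15/19.
s_4 = 3/(15/19 + 3) = 19/24.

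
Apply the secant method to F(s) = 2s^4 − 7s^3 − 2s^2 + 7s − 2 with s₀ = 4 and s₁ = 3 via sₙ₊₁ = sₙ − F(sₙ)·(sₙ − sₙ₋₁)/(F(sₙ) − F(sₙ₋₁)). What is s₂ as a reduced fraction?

139/42

F(4) = 58, F(3) = −26. s₂ = 3 − (−26)·(3 − 4)/((−26) − 58) = 139/42.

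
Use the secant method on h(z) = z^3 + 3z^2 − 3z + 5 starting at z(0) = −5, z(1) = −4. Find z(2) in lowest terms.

−125/31

h(−5) = −30, h(−4) = 1. z(2) = (−4) − 1·((−4) − (−5))/(1 − (−30)) = −125/31.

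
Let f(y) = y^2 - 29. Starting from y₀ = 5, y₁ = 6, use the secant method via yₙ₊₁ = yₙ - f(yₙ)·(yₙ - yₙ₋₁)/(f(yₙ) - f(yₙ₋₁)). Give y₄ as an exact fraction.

39791/7389

f(5) = -4, f(6) = 7. y₂ = 6 - 7·(6 - 5)/(7 - (-4)) = 59/11.
f(6) = 7, f(59/11) = -28/121. y₃ = (59/11) - (-28/121)·((59/11) - 6)/((-28/121) - 7) = 673/125.
f(59/11) = -28/121, f(673/125) = -196/15625. y₄ = (673/125) - (-196/15625)·((673/125) - (59/11))/((-196/15625) - (-28/121)) = 39791/7389.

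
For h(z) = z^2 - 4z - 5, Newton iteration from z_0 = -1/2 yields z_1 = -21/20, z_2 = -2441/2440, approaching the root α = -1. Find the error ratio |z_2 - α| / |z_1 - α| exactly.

1/122

z_1 - α = -21/20 - (-1) = -21/20 + 1 = -1/20, so |z_1 - α| = 1/20.
z_2 - α = -2441/2440 - (-1) = -2441/2440 + 1 = -1/2440, so |z_2 - α| = 1/2440.
Ratio = (1/2440) / (1/20) = 1/122.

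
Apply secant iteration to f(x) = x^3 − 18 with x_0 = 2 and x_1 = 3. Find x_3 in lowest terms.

2402/921

f(2) = −10, f(3) = 9. x_2 = 3 − 9·(3 − 2)/(9 − (−10)) = 48/19.
f(3) = 9, f(48/19) = −12870/6859. x_3 = (48/19) − (−12870/6859)·((48/19) − 3)/((−12870/6859) − 9) = 2402/921.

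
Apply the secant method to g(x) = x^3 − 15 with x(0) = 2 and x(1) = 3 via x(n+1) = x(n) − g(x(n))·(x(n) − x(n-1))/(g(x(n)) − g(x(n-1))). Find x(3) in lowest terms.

6395/2613

g(2) = −7, g(3) = 12. x(2) = 3 − 12·(3 − 2)/(12 − (−7)) = 45/19.
g(3) = 12, g(45/19) = −11760/6859. x(3) = (45/19) − (−11760/6859)·((45/19) − 3)/((−11760/6859) − 12) = 6395/2613.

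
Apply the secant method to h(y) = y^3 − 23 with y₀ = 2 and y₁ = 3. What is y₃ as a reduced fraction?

25793/9079

h(2) = −15, h(3) = 4. y₂ = 3 − 4·(3 − 2)/(4 − (−15)) = 53/19.
h(3) = 4, h(53/19) = −8880/6859. y₃ = (53/19) − (−8880/6859)·((53/19) − 3)/((−8880/6859) − 4) = 25793/9079.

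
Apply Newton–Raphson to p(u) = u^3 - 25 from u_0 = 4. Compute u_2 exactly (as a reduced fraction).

p'(u) = 3u^2.
p(4) = 39, p'(4) = 48, so u_1 = 4 - 39/48 = 51/16.
p(51/16) = 30251/4096, p'(51/16) = 7803/256, so u_2 = (51/16) - (30251/4096)/(7803/256) = 183851/62424.

183851/62424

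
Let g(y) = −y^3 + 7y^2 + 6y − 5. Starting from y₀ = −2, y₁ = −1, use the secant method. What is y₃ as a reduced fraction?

g(−2) = 19, g(−1) = −3. y₂ = (−1) − (−3)·((−1) − (−2))/((−3) − 19) = −25/22.
g(−1) = −3, g(−25/22) = −13965/10648. y₃ = (−25/22) − (−13965/10648)·((−25/22) − (−1))/((−13965/10648) − (−3)) = −7445/5993.

−7445/5993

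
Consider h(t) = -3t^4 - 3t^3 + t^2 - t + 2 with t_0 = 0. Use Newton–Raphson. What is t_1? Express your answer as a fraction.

2

h'(t) = -12t^3 - 9t^2 + 2t - 1.
h(0) = 2, h'(0) = -1, so t_1 = 0 - 2/(-1) = 2.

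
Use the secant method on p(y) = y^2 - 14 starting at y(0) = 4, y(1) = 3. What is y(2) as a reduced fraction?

26/7

p(4) = 2, p(3) = -5. y(2) = 3 - (-5)·(3 - 4)/((-5) - 2) = 26/7.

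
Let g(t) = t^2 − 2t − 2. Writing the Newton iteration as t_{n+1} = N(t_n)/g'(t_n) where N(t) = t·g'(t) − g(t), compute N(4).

18

g'(t) = 2t − 2.
N(t) = t·g'(t) − g(t) = t·(2t − 2) − (t^2 − 2t − 2) = t^2 + 2.
N(4) = 18.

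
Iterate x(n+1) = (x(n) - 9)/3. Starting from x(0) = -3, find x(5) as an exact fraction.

-364/81

x(1) = ((-3) - 9)/3 = -4.
x(2) = ((-4) - 9)/3 = -13/3.
x(3) = ((-13/3) - 9)/3 = -40/9.
x(4) = ((-40/9) - 9)/3 = -121/27.
x(5) = ((-121/27) - 9)/3 = -364/81.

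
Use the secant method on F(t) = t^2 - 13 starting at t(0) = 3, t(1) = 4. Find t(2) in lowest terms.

F(3) = -4, F(4) = 3. t(2) = 4 - 3·(4 - 3)/(3 - (-4)) = 25/7.

25/7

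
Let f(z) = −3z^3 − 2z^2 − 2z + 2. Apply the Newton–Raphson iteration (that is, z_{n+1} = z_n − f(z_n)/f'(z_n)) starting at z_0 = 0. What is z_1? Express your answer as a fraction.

f'(z) = −9z^2 − 4z − 2.
f(0) = 2, f'(0) = −2, so z_1 = 0 − 2/(−2) = 1.

1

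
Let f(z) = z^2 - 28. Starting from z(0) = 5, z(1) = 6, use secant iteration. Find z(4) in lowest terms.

9530/1801

f(5) = -3, f(6) = 8. z(2) = 6 - 8·(6 - 5)/(8 - (-3)) = 58/11.
f(6) = 8, f(58/11) = -24/121. z(3) = (58/11) - (-24/121)·((58/11) - 6)/((-24/121) - 8) = 164/31.
f(58/11) = -24/121, f(164/31) = -12/961. z(4) = (164/31) - (-12/961)·((164/31) - (58/11))/((-12/961) - (-24/121)) = 9530/1801.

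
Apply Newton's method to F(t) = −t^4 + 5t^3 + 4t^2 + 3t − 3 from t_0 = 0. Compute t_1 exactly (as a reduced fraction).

F'(t) = −4t^3 + 15t^2 + 8t + 3.
F(0) = −3, F'(0) = 3, so t_1 = 0 − (−3)/3 = 1.

1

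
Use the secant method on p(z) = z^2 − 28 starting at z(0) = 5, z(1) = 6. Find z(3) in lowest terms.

164/31

p(5) = −3, p(6) = 8. z(2) = 6 − 8·(6 − 5)/(8 − (−3)) = 58/11.
p(6) = 8, p(58/11) = −24/121. z(3) = (58/11) − (−24/121)·((58/11) − 6)/((−24/121) − 8) = 164/31.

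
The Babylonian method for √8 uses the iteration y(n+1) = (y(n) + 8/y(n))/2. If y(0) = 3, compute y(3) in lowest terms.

y(1) = (3 + 8/3)/2 = 17/6.
y(2) = (17/6 + 8/(17/6))/2 = 577/204.
y(3) = (577/204 + 8/(577/204))/2 = 665857/235416.

665857/235416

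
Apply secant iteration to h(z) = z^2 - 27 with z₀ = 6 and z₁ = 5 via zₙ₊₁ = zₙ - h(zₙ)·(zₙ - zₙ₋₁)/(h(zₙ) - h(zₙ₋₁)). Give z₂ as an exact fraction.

h(6) = 9, h(5) = -2. z₂ = 5 - (-2)·(5 - 6)/((-2) - 9) = 57/11.

57/11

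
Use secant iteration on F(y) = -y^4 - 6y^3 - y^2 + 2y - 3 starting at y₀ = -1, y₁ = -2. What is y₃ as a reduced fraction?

F(-1) = -1, F(-2) = 21. y₂ = (-2) - 21·((-2) - (-1))/(21 - (-1)) = -23/22.
F(-2) = 21, F(-23/22) = -122409/234256. y₃ = (-23/22) - (-122409/234256)·((-23/22) - (-2))/((-122409/234256) - 21) = -256562/240085.

-256562/240085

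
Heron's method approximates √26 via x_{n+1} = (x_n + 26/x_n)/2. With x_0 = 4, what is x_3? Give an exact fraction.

x_1 = (4 + 26/4)/2 = 21/4.
x_2 = (21/4 + 26/(21/4))/2 = 857/168.
x_3 = (857/168 + 26/(857/168))/2 = 1468273/287952.

1468273/287952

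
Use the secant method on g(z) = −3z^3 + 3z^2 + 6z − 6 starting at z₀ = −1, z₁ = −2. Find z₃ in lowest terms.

−202/149

g(−1) = −6, g(−2) = 18. z₂ = (−2) − 18·((−2) − (−1))/(18 − (−6)) = −5/4.
g(−2) = 18, g(−5/4) = −189/64. z₃ = (−5/4) − (−189/64)·((−5/4) − (−2))/((−189/64) − 18) = −202/149.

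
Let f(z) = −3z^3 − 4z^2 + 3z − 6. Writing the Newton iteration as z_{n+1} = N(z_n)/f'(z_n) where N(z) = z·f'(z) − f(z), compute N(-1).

f'(z) = −9z^2 − 8z + 3.
N(z) = z·f'(z) − f(z) = z·(−9z^2 − 8z + 3) − (−3z^3 − 4z^2 + 3z − 6) = −6z^3 − 4z^2 + 6.
N(-1) = 8.

8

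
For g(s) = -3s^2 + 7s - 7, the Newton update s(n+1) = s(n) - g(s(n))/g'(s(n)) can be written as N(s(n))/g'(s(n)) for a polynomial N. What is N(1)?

g'(s) = -6s + 7.
N(s) = s·g'(s) - g(s) = s·(-6s + 7) - (-3s^2 + 7s - 7) = -3s^2 + 7.
N(1) = 4.

4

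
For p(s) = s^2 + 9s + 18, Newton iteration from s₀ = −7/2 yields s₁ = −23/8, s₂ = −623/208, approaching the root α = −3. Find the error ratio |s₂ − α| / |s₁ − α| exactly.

s₁ − α = −23/8 − (−3) = −23/8 + 3 = 1/8, so |s₁ − α| = 1/8.
s₂ − α = −623/208 − (−3) = −623/208 + 3 = 1/208, so |s₂ − α| = 1/208.
Ratio = (1/208) / (1/8) = 1/26.

1/26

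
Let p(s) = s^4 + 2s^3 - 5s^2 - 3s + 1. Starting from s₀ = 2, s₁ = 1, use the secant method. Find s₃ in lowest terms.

p(2) = 7, p(1) = -4. s₂ = 1 - (-4)·(1 - 2)/((-4) - 7) = 15/11.
p(1) = -4, p(15/11) = -56504/14641. s₃ = (15/11) - (-56504/14641)·((15/11) - 1)/((-56504/14641) - (-4)) = 5839/515.

5839/515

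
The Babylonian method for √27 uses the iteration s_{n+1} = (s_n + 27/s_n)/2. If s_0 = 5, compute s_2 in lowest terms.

s_1 = (5 + 27/5)/2 = 26/5.
s_2 = (26/5 + 27/(26/5))/2 = 1351/260.

1351/260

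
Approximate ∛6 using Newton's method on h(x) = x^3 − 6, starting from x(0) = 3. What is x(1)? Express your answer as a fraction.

20/9

h'(x) = 3x^2.
h(3) = 21, h'(3) = 27, so x(1) = 3 − 21/27 = 20/9.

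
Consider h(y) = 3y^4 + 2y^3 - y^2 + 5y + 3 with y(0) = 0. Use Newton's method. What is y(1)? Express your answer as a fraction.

h'(y) = 12y^3 + 6y^2 - 2y + 5.
h(0) = 3, h'(0) = 5, so y(1) = 0 - 3/5 = -3/5.

-3/5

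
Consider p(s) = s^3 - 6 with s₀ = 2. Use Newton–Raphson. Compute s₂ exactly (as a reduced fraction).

p'(s) = 3s^2.
p(2) = 2, p'(2) = 12, so s₁ = 2 - 2/12 = 11/6.
p(11/6) = 35/216, p'(11/6) = 121/12, so s₂ = (11/6) - (35/216)/(121/12) = 1979/1089.

1979/1089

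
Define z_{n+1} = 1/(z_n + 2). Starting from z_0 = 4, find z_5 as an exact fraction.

z_1 = 1/(4 + 2) = 1/6.
z_2 = 1/(1/6 + 2) = 6/13.
z_3 = 1/(6/13 + 2) = 13/32.
z_4 = 1/(13/32 + 2) = 32/77.
z_5 = 1/(32/77 + 2) = 77/186.

77/186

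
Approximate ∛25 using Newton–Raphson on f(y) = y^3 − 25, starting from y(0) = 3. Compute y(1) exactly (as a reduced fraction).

f'(y) = 3y^2.
f(3) = 2, f'(3) = 27, so y(1) = 3 − 2/27 = 79/27.

79/27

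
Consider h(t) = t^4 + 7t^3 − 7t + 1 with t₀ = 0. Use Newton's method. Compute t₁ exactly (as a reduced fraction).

h'(t) = 4t^3 + 21t^2 − 7.
h(0) = 1, h'(0) = −7, so t₁ = 0 − 1/(−7) = 1/7.

1/7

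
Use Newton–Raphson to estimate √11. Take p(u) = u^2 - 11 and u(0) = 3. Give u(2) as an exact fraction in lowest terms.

p'(u) = 2u.
p(3) = -2, p'(3) = 6, so u(1) = 3 - (-2)/6 = 10/3.
p(10/3) = 1/9, p'(10/3) = 20/3, so u(2) = (10/3) - (1/9)/(20/3) = 199/60.

199/60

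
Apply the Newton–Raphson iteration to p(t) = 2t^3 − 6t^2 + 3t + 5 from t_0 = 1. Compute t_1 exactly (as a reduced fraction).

p'(t) = 6t^2 − 12t + 3.
p(1) = 4, p'(1) = −3, so t_1 = 1 − 4/(−3) = 7/3.

7/3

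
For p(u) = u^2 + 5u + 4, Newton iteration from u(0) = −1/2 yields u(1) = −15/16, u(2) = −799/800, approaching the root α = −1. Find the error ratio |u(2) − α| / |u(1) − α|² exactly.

u(1) − α = −15/16 − (−1) = −15/16 + 1 = 1/16, so |u(1) − α| = 1/16.
u(2) − α = −799/800 − (−1) = −799/800 + 1 = 1/800, so |u(2) − α| = 1/800.
|u(1) − α|² = 1/256.
Ratio = (1/800) / (1/256) = 8/25.

8/25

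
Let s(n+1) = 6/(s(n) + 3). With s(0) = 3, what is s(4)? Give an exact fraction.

s(1) = 6/(3 + 3) = 1.
s(2) = 6/(1 + 3) = 3/2.
s(3) = 6/(3/2 + 3) = 4/3.
s(4) = 6/(4/3 + 3) = 18/13.

18/13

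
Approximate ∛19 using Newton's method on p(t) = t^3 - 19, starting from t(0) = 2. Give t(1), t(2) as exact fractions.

p'(t) = 3t^2.
p(2) = -11, p'(2) = 12, so t(1) = 2 - (-11)/12 = 35/12.
p(35/12) = 10043/1728, p'(35/12) = 1225/48, so t(2) = (35/12) - (10043/1728)/(1225/48) = 59291/22050.

t(1) = 35/12, t(2) = 59291/22050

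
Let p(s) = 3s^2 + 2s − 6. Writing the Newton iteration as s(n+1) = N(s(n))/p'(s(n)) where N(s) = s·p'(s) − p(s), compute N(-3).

33

p'(s) = 6s + 2.
N(s) = s·p'(s) − p(s) = s·(6s + 2) − (3s^2 + 2s − 6) = 3s^2 + 6.
N(-3) = 33.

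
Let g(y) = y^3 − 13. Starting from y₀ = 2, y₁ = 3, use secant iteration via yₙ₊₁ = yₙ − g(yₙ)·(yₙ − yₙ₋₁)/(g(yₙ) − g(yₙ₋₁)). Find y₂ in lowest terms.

g(2) = −5, g(3) = 14. y₂ = 3 − 14·(3 − 2)/(14 − (−5)) = 43/19.

43/19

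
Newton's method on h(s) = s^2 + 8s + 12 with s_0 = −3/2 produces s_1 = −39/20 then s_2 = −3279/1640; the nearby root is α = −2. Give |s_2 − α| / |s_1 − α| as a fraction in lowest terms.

s_1 − α = −39/20 − (−2) = −39/20 + 2 = 1/20, so |s_1 − α| = 1/20.
s_2 − α = −3279/1640 − (−2) = −3279/1640 + 2 = 1/1640, so |s_2 − α| = 1/1640.
Ratio = (1/1640) / (1/20) = 1/82.

1/82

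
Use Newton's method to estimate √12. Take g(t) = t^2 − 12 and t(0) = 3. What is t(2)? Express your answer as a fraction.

97/28

g'(t) = 2t.
g(3) = −3, g'(3) = 6, so t(1) = 3 − (−3)/6 = 7/2.
g(7/2) = 1/4, g'(7/2) = 7, so t(2) = (7/2) − (1/4)/7 = 97/28.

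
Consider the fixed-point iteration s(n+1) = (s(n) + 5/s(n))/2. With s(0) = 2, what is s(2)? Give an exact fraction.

161/72

s(1) = (2 + 5/2)/2 = 9/4.
s(2) = (9/4 + 5/(9/4))/2 = 161/72.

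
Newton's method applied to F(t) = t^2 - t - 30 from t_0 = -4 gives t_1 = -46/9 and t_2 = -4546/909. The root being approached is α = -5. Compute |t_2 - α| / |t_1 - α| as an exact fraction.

t_1 - α = -46/9 - (-5) = -46/9 + 5 = -1/9, so |t_1 - α| = 1/9.
t_2 - α = -4546/909 - (-5) = -4546/909 + 5 = -1/909, so |t_2 - α| = 1/909.
Ratio = (1/909) / (1/9) = 1/101.

1/101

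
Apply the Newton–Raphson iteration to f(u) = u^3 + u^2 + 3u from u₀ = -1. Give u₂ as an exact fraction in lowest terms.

1/86

f'(u) = 3u^2 + 2u + 3.
f(-1) = -3, f'(-1) = 4, so u₁ = (-1) - (-3)/4 = -1/4.
f(-1/4) = -45/64, f'(-1/4) = 43/16, so u₂ = (-1/4) - (-45/64)/(43/16) = 1/86.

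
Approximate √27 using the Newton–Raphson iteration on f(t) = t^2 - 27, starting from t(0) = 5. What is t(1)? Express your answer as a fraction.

26/5

f'(t) = 2t.
f(5) = -2, f'(5) = 10, so t(1) = 5 - (-2)/10 = 26/5.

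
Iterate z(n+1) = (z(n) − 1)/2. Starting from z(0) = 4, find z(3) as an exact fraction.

−3/8

z(1) = (4 − 1)/2 = 3/2.
z(2) = ((3/2) − 1)/2 = 1/4.
z(3) = ((1/4) − 1)/2 = −3/8.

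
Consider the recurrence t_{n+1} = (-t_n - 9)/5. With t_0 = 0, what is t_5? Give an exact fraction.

t_1 = (-0 - 9)/5 = -9/5.
t_2 = (-(-9/5) - 9)/5 = -36/25.
t_3 = (-(-36/25) - 9)/5 = -189/125.
t_4 = (-(-189/125) - 9)/5 = -936/625.
t_5 = (-(-936/625) - 9)/5 = -4689/3125.

-4689/3125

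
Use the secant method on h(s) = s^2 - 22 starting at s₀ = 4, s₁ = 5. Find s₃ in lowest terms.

h(4) = -6, h(5) = 3. s₂ = 5 - 3·(5 - 4)/(3 - (-6)) = 14/3.
h(5) = 3, h(14/3) = -2/9. s₃ = (14/3) - (-2/9)·((14/3) - 5)/((-2/9) - 3) = 136/29.

136/29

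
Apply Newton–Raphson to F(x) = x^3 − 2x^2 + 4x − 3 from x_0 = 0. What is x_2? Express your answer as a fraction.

F'(x) = 3x^2 − 4x + 4.
F(0) = −3, F'(0) = 4, so x_1 = 0 − (−3)/4 = 3/4.
F(3/4) = −45/64, F'(3/4) = 43/16, so x_2 = (3/4) − (−45/64)/(43/16) = 87/86.

87/86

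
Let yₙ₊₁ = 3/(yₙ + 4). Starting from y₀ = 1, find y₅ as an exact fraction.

1491/2309

y₁ = 3/(1 + 4) = 3/5.
y₂ = 3/(3/5 + 4) = 15/23.
y₃ = 3/(15/23 + 4) = 69/107.
y₄ = 3/(69/107 + 4) = 321/497.
y₅ = 3/(321/497 + 4) = 1491/2309.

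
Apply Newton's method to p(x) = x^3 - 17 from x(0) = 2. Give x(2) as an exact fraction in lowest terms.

p'(x) = 3x^2.
p(2) = -9, p'(2) = 12, so x(1) = 2 - (-9)/12 = 11/4.
p(11/4) = 243/64, p'(11/4) = 363/16, so x(2) = (11/4) - (243/64)/(363/16) = 625/242.

625/242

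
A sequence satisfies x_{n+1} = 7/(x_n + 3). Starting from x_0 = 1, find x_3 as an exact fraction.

133/85

x_1 = 7/(1 + 3) = 7/4.
x_2 = 7/(7/4 + 3) = 28/19.
x_3 = 7/(28/19 + 3) = 133/85.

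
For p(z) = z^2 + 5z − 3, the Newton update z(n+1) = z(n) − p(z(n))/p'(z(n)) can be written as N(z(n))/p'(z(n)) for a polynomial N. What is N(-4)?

p'(z) = 2z + 5.
N(z) = z·p'(z) − p(z) = z·(2z + 5) − (z^2 + 5z − 3) = z^2 + 3.
N(-4) = 19.

19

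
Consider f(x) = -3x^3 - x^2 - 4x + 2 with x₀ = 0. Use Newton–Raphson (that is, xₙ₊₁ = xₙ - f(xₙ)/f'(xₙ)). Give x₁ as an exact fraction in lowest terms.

f'(x) = -9x^2 - 2x - 4.
f(0) = 2, f'(0) = -4, so x₁ = 0 - 2/(-4) = 1/2.

1/2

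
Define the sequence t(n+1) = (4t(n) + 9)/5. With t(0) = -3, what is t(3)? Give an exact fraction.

357/125

t(1) = (4·(-3) + 9)/5 = -3/5.
t(2) = (4·(-3/5) + 9)/5 = 33/25.
t(3) = (4·(33/25) + 9)/5 = 357/125.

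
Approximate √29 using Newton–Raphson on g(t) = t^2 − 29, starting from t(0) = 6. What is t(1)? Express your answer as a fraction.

g'(t) = 2t.
g(6) = 7, g'(6) = 12, so t(1) = 6 − 7/12 = 65/12.

65/12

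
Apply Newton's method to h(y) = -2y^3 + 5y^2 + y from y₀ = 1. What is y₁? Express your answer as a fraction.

h'(y) = -6y^2 + 10y + 1.
h(1) = 4, h'(1) = 5, so y₁ = 1 - 4/5 = 1/5.

1/5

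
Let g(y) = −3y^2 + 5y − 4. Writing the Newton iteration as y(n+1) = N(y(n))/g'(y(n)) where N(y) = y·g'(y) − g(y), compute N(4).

−44

g'(y) = −6y + 5.
N(y) = y·g'(y) − g(y) = y·(−6y + 5) − (−3y^2 + 5y − 4) = −3y^2 + 4.
N(4) = −44.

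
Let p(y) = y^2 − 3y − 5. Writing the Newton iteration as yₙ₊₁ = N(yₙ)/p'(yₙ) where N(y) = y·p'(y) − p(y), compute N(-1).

p'(y) = 2y − 3.
N(y) = y·p'(y) − p(y) = y·(2y − 3) − (y^2 − 3y − 5) = y^2 + 5.
N(-1) = 6.

6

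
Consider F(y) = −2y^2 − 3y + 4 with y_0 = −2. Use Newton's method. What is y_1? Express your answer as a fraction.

−12/5

F'(y) = −4y − 3.
F(−2) = 2, F'(−2) = 5, so y_1 = (−2) − 2/5 = −12/5.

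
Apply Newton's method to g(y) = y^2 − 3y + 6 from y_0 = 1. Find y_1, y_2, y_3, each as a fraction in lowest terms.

y_1 = 5, y_2 = 19/7, y_3 = 67/119

g'(y) = 2y − 3.
g(1) = 4, g'(1) = −1, so y_1 = 1 − 4/(−1) = 5.
g(5) = 16, g'(5) = 7, so y_2 = 5 − 16/7 = 19/7.
g(19/7) = 256/49, g'(19/7) = 17/7, so y_3 = (19/7) − (256/49)/(17/7) = 67/119.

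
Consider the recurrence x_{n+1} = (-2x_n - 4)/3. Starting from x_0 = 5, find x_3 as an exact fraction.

x_1 = (-2·5 - 4)/3 = -14/3.
x_2 = (-2·(-14/3) - 4)/3 = 16/9.
x_3 = (-2·(16/9) - 4)/3 = -68/27.

-68/27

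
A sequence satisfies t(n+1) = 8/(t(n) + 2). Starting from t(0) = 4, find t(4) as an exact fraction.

t(1) = 8/(4 + 2) = 4/3.
t(2) = 8/(4/3 + 2) = 12/5.
t(3) = 8/(12/5 + 2) = 20/11.
t(4) = 8/(20/11 + 2) = 44/21.

44/21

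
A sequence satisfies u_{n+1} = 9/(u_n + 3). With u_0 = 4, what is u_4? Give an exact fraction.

u_1 = 9/(4 + 3) = 9/7.
u_2 = 9/(9/7 + 3) = 21/10.
u_3 = 9/(21/10 + 3) = 30/17.
u_4 = 9/(30/17 + 3) = 17/9.

17/9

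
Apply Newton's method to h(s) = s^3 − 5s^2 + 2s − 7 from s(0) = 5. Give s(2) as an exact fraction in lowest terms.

h'(s) = 3s^2 − 10s + 2.
h(5) = 3, h'(5) = 27, so s(1) = 5 − 3/27 = 44/9.
h(44/9) = 89/729, h'(44/9) = 670/27, so s(2) = (44/9) − (89/729)/(670/27) = 88351/18090.

88351/18090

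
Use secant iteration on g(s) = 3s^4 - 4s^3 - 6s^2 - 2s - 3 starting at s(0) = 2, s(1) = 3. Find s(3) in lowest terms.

2740323/1206109

g(2) = -15, g(3) = 72. s(2) = 3 - 72·(3 - 2)/(72 - (-15)) = 63/29.
g(3) = 72, g(63/29) = -6969000/707281. s(3) = (63/29) - (-6969000/707281)·((63/29) - 3)/((-6969000/707281) - 72) = 2740323/1206109.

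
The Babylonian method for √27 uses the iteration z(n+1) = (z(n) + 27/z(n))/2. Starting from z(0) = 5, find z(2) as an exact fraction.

1351/260

z(1) = (5 + 27/5)/2 = 26/5.
z(2) = (26/5 + 27/(26/5))/2 = 1351/260.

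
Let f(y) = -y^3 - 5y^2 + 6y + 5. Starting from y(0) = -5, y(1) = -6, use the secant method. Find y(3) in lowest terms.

f(-5) = -25, f(-6) = 5. y(2) = (-6) - 5·((-6) - (-5))/(5 - (-25)) = -35/6.
f(-6) = 5, f(-35/6) = -355/216. y(3) = (-35/6) - (-355/216)·((-35/6) - (-6))/((-355/216) - 5) = -1686/287.

-1686/287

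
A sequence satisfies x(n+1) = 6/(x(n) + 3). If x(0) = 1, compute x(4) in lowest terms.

26/19

x(1) = 6/(1 + 3) = 3/2.
x(2) = 6/(3/2 + 3) = 4/3.
x(3) = 6/(4/3 + 3) = 18/13.
x(4) = 6/(18/13 + 3) = 26/19.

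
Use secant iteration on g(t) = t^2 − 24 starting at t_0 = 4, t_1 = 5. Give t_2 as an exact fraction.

g(4) = −8, g(5) = 1. t_2 = 5 − 1·(5 − 4)/(1 − (−8)) = 44/9.

44/9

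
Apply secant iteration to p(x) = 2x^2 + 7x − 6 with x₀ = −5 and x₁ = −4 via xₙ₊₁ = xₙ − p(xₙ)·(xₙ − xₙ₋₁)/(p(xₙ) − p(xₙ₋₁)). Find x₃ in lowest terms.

−434/103

p(−5) = 9, p(−4) = −2. x₂ = (−4) − (−2)·((−4) − (−5))/((−2) − 9) = −46/11.
p(−4) = −2, p(−46/11) = −36/121. x₃ = (−46/11) − (−36/121)·((−46/11) − (−4))/((−36/121) − (−2)) = −434/103.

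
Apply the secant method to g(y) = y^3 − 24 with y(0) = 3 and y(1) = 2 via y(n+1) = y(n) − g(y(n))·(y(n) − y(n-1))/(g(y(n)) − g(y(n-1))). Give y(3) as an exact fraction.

g(3) = 3, g(2) = −16. y(2) = 2 − (−16)·(2 − 3)/((−16) − 3) = 54/19.
g(2) = −16, g(54/19) = −7152/6859. y(3) = (54/19) − (−7152/6859)·((54/19) − 2)/((−7152/6859) − (−16)) = 4650/1603.

4650/1603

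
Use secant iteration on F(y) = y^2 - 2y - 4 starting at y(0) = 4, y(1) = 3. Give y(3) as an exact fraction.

F(4) = 4, F(3) = -1. y(2) = 3 - (-1)·(3 - 4)/((-1) - 4) = 16/5.
F(3) = -1, F(16/5) = -4/25. y(3) = (16/5) - (-4/25)·((16/5) - 3)/((-4/25) - (-1)) = 68/21.

68/21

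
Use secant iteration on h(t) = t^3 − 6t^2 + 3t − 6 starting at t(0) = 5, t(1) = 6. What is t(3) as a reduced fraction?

h(5) = −16, h(6) = 12. t(2) = 6 − 12·(6 − 5)/(12 − (−16)) = 39/7.
h(6) = 12, h(39/7) = −888/343. t(3) = (39/7) − (−888/343)·((39/7) − 6)/((−888/343) − 12) = 785/139.

785/139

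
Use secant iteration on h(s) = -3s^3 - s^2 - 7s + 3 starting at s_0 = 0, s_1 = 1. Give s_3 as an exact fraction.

h(0) = 3, h(1) = -8. s_2 = 1 - (-8)·(1 - 0)/((-8) - 3) = 3/11.
h(1) = -8, h(3/11) = 1272/1331. s_3 = (3/11) - (1272/1331)·((3/11) - 1)/((1272/1331) - (-8)) = 261/745.

261/745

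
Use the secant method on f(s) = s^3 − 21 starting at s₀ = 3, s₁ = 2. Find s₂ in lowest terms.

51/19

f(3) = 6, f(2) = −13. s₂ = 2 − (−13)·(2 − 3)/((−13) − 6) = 51/19.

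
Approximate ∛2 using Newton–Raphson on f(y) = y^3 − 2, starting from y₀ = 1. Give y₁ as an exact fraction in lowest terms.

4/3

f'(y) = 3y^2.
f(1) = −1, f'(1) = 3, so y₁ = 1 − (−1)/3 = 4/3.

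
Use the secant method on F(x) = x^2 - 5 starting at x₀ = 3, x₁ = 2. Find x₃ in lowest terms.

47/21

F(3) = 4, F(2) = -1. x₂ = 2 - (-1)·(2 - 3)/((-1) - 4) = 11/5.
F(2) = -1, F(11/5) = -4/25. x₃ = (11/5) - (-4/25)·((11/5) - 2)/((-4/25) - (-1)) = 47/21.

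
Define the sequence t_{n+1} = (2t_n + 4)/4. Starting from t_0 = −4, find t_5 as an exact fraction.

t_1 = (2·(−4) + 4)/4 = −1.
t_2 = (2·(−1) + 4)/4 = 1/2.
t_3 = (2·(1/2) + 4)/4 = 5/4.
t_4 = (2·(5/4) + 4)/4 = 13/8.
t_5 = (2·(13/8) + 4)/4 = 29/16.

29/16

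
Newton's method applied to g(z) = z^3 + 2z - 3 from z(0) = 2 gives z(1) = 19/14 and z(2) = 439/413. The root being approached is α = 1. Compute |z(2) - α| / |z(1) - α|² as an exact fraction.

z(1) - α = 19/14 - 1 = 5/14, so |z(1) - α| = 5/14.
z(2) - α = 439/413 - 1 = 26/413, so |z(2) - α| = 26/413.
|z(1) - α|² = 25/196.
Ratio = (26/413) / (25/196) = 728/1475.

728/1475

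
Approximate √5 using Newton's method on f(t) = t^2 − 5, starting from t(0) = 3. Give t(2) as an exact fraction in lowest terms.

47/21

f'(t) = 2t.
f(3) = 4, f'(3) = 6, so t(1) = 3 − 4/6 = 7/3.
f(7/3) = 4/9, f'(7/3) = 14/3, so t(2) = (7/3) − (4/9)/(14/3) = 47/21.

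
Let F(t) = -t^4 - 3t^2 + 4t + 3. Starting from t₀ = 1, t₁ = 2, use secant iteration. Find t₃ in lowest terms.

F(1) = 3, F(2) = -17. t₂ = 2 - (-17)·(2 - 1)/((-17) - 3) = 23/20.
F(2) = -17, F(23/20) = 301359/160000. t₃ = (23/20) - (301359/160000)·((23/20) - 2)/((301359/160000) - (-17)) = 219454/177727.

219454/177727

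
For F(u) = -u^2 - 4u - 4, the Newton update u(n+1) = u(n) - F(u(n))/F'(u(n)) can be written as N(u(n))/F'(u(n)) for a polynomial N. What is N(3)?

F'(u) = -2u - 4.
N(u) = u·F'(u) - F(u) = u·(-2u - 4) - (-u^2 - 4u - 4) = -u^2 + 4.
N(3) = -5.

-5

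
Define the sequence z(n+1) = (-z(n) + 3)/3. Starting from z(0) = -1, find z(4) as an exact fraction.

z(1) = (-(-1) + 3)/3 = 4/3.
z(2) = (-(4/3) + 3)/3 = 5/9.
z(3) = (-(5/9) + 3)/3 = 22/27.
z(4) = (-(22/27) + 3)/3 = 59/81.

59/81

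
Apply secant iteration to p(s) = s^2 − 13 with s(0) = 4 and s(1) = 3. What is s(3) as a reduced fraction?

83/23

p(4) = 3, p(3) = −4. s(2) = 3 − (−4)·(3 − 4)/((−4) − 3) = 25/7.
p(3) = −4, p(25/7) = −12/49. s(3) = (25/7) − (−12/49)·((25/7) − 3)/((−12/49) − (−4)) = 83/23.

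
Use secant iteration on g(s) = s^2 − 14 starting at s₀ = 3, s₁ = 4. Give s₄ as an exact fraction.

5272/1409

g(3) = −5, g(4) = 2. s₂ = 4 − 2·(4 − 3)/(2 − (−5)) = 26/7.
g(4) = 2, g(26/7) = −10/49. s₃ = (26/7) − (−10/49)·((26/7) − 4)/((−10/49) − 2) = 101/27.
g(26/7) = −10/49, g(101/27) = −5/729. s₄ = (101/27) − (−5/729)·((101/27) − (26/7))/((−5/729) − (−10/49)) = 5272/1409.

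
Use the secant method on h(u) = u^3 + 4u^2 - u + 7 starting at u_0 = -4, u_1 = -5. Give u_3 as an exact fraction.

h(-4) = 11, h(-5) = -13. u_2 = (-5) - (-13)·((-5) - (-4))/((-13) - 11) = -107/24.
h(-5) = -13, h(-107/24) = 32461/13824. u_3 = (-107/24) - (32461/13824)·((-107/24) - (-5))/((32461/13824) - (-13)) = -74117/16321.

-74117/16321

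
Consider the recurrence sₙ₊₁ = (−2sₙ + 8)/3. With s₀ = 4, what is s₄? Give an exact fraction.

56/27

s₁ = (−2·4 + 8)/3 = 0.
s₂ = (−2·0 + 8)/3 = 8/3.
s₃ = (−2·(8/3) + 8)/3 = 8/9.
s₄ = (−2·(8/9) + 8)/3 = 56/27.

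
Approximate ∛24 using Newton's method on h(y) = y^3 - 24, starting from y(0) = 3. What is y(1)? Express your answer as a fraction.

h'(y) = 3y^2.
h(3) = 3, h'(3) = 27, so y(1) = 3 - 3/27 = 26/9.

26/9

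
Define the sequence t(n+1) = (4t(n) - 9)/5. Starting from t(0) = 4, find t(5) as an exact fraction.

-14813/3125

t(1) = (4·4 - 9)/5 = 7/5.
t(2) = (4·(7/5) - 9)/5 = -17/25.
t(3) = (4·(-17/25) - 9)/5 = -293/125.
t(4) = (4·(-293/125) - 9)/5 = -2297/625.
t(5) = (4·(-2297/625) - 9)/5 = -14813/3125.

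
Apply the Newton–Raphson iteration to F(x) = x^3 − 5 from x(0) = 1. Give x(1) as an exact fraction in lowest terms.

7/3

F'(x) = 3x^2.
F(1) = −4, F'(1) = 3, so x(1) = 1 − (−4)/3 = 7/3.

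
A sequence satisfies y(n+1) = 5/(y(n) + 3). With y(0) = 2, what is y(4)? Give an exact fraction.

y(1) = 5/(2 + 3) = 1.
y(2) = 5/(1 + 3) = 5/4.
y(3) = 5/(5/4 + 3) = 20/17.
y(4) = 5/(20/17 + 3) = 85/71.

85/71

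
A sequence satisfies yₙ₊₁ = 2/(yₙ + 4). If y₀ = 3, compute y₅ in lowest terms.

y₁ = 2/(3 + 4) = 2/7.
y₂ = 2/(2/7 + 4) = 7/15.
y₃ = 2/(7/15 + 4) = 30/67.
y₄ = 2/(30/67 + 4) = 67/149.
y₅ = 2/(67/149 + 4) = 298/663.

298/663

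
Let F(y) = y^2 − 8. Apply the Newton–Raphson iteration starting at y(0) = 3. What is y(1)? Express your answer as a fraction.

17/6

F'(y) = 2y.
F(3) = 1, F'(3) = 6, so y(1) = 3 − 1/6 = 17/6.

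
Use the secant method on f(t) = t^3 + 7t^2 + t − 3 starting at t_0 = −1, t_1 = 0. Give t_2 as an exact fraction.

f(−1) = 2, f(0) = −3. t_2 = 0 − (−3)·(0 − (−1))/((−3) − 2) = −3/5.

−3/5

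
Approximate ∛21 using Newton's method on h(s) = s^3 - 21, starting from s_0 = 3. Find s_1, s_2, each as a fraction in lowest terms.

h'(s) = 3s^2.
h(3) = 6, h'(3) = 27, so s_1 = 3 - 6/27 = 25/9.
h(25/9) = 316/729, h'(25/9) = 625/27, so s_2 = (25/9) - (316/729)/(625/27) = 46559/16875.

s_1 = 25/9, s_2 = 46559/16875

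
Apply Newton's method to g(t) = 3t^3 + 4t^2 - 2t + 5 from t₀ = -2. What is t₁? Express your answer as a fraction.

g'(t) = 9t^2 + 8t - 2.
g(-2) = 1, g'(-2) = 18, so t₁ = (-2) - 1/18 = -37/18.

-37/18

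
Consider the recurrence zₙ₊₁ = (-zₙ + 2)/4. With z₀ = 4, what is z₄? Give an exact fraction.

53/128

z₁ = (-4 + 2)/4 = -1/2.
z₂ = (-(-1/2) + 2)/4 = 5/8.
z₃ = (-(5/8) + 2)/4 = 11/32.
z₄ = (-(11/32) + 2)/4 = 53/128.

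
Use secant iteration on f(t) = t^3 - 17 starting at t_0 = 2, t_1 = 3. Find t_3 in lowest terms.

20801/8137

f(2) = -9, f(3) = 10. t_2 = 3 - 10·(3 - 2)/(10 - (-9)) = 47/19.
f(3) = 10, f(47/19) = -12780/6859. t_3 = (47/19) - (-12780/6859)·((47/19) - 3)/((-12780/6859) - 10) = 20801/8137.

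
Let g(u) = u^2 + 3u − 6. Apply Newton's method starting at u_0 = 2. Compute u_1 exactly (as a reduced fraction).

g'(u) = 2u + 3.
g(2) = 4, g'(2) = 7, so u_1 = 2 − 4/7 = 10/7.

10/7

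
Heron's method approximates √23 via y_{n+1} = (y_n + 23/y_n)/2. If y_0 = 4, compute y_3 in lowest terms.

y_1 = (4 + 23/4)/2 = 39/8.
y_2 = (39/8 + 23/(39/8))/2 = 2993/624.
y_3 = (2993/624 + 23/(2993/624))/2 = 17913697/3735264.

17913697/3735264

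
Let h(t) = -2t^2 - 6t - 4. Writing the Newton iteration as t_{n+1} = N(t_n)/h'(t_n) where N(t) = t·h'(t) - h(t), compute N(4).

h'(t) = -4t - 6.
N(t) = t·h'(t) - h(t) = t·(-4t - 6) - (-2t^2 - 6t - 4) = -2t^2 + 4.
N(4) = -28.

-28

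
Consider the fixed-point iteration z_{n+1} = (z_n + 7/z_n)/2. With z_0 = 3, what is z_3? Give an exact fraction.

32257/12192

z_1 = (3 + 7/3)/2 = 8/3.
z_2 = (8/3 + 7/(8/3))/2 = 127/48.
z_3 = (127/48 + 7/(127/48))/2 = 32257/12192.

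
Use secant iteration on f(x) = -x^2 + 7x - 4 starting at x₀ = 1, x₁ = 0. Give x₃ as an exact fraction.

f(1) = 2, f(0) = -4. x₂ = 0 - (-4)·(0 - 1)/((-4) - 2) = 2/3.
f(0) = -4, f(2/3) = 2/9. x₃ = (2/3) - (2/9)·((2/3) - 0)/((2/9) - (-4)) = 12/19.

12/19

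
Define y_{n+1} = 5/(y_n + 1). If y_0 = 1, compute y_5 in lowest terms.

y_1 = 5/(1 + 1) = 5/2.
y_2 = 5/(5/2 + 1) = 10/7.
y_3 = 5/(10/7 + 1) = 35/17.
y_4 = 5/(35/17 + 1) = 85/52.
y_5 = 5/(85/52 + 1) = 260/137.

260/137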